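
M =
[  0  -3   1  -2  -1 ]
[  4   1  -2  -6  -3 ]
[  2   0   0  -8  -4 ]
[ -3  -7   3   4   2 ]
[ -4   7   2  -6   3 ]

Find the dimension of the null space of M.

0

Row reduce to echelon form.
Swap R1 ↔ R2
R3 ← R3 − (1/2)·R1: [0, -1/2, 1, -5, -5/2]
R4 ← R4 + (3/4)·R1: [0, -25/4, 3/2, -1/2, -1/4]
R5 ← R5 + R1: [0, 8, 0, -12, 0]
R3 ← R3 − (1/6)·R2: [0, 0, 5/6, -14/3, -7/3]
R4 ← R4 − (25/12)·R2: [0, 0, -7/12, 11/3, 11/6]
R5 ← R5 + (8/3)·R2: [0, 0, 8/3, -52/3, -8/3]
R4 ← R4 + (7/10)·R3: [0, 0, 0, 2/5, 1/5]
R5 ← R5 − (16/5)·R3: [0, 0, 0, -12/5, 24/5]
R5 ← R5 + (6)·R4: [0, 0, 0, 0, 6]
5 nonzero rows, so rank(M) = 5.
M has 5 columns; by rank–nullity, nullity = 5 − 5 = 0.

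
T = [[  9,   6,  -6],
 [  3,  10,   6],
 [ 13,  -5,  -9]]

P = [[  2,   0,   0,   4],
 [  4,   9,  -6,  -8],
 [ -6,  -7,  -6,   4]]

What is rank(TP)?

First compute TP:
[[ 78,  96,   0, -36],
 [ 10,  48, -96, -44],
 [ 60,  18,  84,  56]]
Now row reduce the product.
R2 ← R2 − (5/39)·R1: [0, 464/13, -96, -512/13]
R3 ← R3 − (10/13)·R1: [0, -726/13, 84, 1088/13]
R3 ← R3 + (363/232)·R2: [0, 0, -1920/29, 640/29]
3 nonzero rows, so rank(TP) = 3.

3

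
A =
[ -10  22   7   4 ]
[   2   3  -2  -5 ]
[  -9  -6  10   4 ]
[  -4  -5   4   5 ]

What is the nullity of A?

0

Row reduce to echelon form.
R2 ← R2 + (1/5)·R1: [0, 37/5, -3/5, -21/5]
R3 ← R3 − (9/10)·R1: [0, -129/5, 37/10, 2/5]
R4 ← R4 − (2/5)·R1: [0, -69/5, 6/5, 17/5]
R3 ← R3 + (129/37)·R2: [0, 0, 119/74, -527/37]
R4 ← R4 + (69/37)·R2: [0, 0, 3/37, -164/37]
R4 ← R4 − (6/119)·R3: [0, 0, 0, -26/7]
4 nonzero rows, so rank(A) = 4.
A has 4 columns; by rank–nullity, nullity = 4 − 4 = 0.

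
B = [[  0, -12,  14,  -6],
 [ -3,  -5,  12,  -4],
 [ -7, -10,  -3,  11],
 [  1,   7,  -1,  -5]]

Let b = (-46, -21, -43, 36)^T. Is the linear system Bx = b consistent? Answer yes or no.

yes

Row reduce the augmented matrix [B | b].
Swap R1 ↔ R2
R3 ← R3 − (7/3)·R1: [0, 5/3, -31, 61/3, 6]
R4 ← R4 + (1/3)·R1: [0, 16/3, 3, -19/3, 29]
R3 ← R3 + (5/36)·R2: [0, 0, -523/18, 39/2, -7/18]
R4 ← R4 + (4/9)·R2: [0, 0, 83/9, -9, 77/9]
R4 ← R4 + (166/523)·R3: [0, 0, 0, -1470/523, 4410/523]
The echelon form has 4 nonzero rows, and every pivot lies in the first 4 columns, so rank(B) = rank([B|b]) = 4.
The system is consistent.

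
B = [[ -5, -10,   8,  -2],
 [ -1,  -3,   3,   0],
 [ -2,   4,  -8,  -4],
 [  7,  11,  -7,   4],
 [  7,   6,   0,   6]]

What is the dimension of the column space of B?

2

Row reduce to echelon form.
R2 ← R2 − (1/5)·R1: [0, -1, 7/5, 2/5]
R3 ← R3 − (2/5)·R1: [0, 8, -56/5, -16/5]
R4 ← R4 + (7/5)·R1: [0, -3, 21/5, 6/5]
R5 ← R5 + (7/5)·R1: [0, -8, 56/5, 16/5]
R3 ← R3 + (8)·R2: [0, 0, 0, 0]
R4 ← R4 − (3)·R2: [0, 0, 0, 0]
R5 ← R5 − (8)·R2: [0, 0, 0, 0]
Echelon form has 2 nonzero rows, so rank(B) = 2.
The column space has dimension equal to the rank: 2.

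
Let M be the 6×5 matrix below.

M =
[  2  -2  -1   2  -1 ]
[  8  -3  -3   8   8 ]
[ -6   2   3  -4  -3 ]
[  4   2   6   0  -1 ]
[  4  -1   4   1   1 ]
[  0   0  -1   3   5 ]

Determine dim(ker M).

0

Row reduce to echelon form.
R2 ← R2 − (4)·R1: [0, 5, 1, 0, 12]
R3 ← R3 + (3)·R1: [0, -4, 0, 2, -6]
R4 ← R4 − (2)·R1: [0, 6, 8, -4, 1]
R5 ← R5 − (2)·R1: [0, 3, 6, -3, 3]
R3 ← R3 + (4/5)·R2: [0, 0, 4/5, 2, 18/5]
R4 ← R4 − (6/5)·R2: [0, 0, 34/5, -4, -67/5]
R5 ← R5 − (3/5)·R2: [0, 0, 27/5, -3, -21/5]
R4 ← R4 − (17/2)·R3: [0, 0, 0, -21, -44]
R5 ← R5 − (27/4)·R3: [0, 0, 0, -33/2, -57/2]
R6 ← R6 + (5/4)·R3: [0, 0, 0, 11/2, 19/2]
R5 ← R5 − (11/14)·R4: [0, 0, 0, 0, 85/14]
R6 ← R6 + (11/42)·R4: [0, 0, 0, 0, -85/42]
R6 ← R6 + (1/3)·R5: [0, 0, 0, 0, 0]
5 nonzero rows, so rank(M) = 5.
M has 5 columns; by rank–nullity, nullity = 5 − 5 = 0.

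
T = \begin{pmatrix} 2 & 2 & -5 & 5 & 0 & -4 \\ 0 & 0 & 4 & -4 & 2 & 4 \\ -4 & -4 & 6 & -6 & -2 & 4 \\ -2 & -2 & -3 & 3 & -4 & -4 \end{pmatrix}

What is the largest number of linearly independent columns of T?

2

Row reduce to echelon form.
R3 ← R3 + (2)·R1: [0, 0, -4, 4, -2, -4]
R4 ← R4 + R1: [0, 0, -8, 8, -4, -8]
R3 ← R3 + R2: [0, 0, 0, 0, 0, 0]
R4 ← R4 + (2)·R2: [0, 0, 0, 0, 0, 0]
Echelon form has 2 nonzero rows, so rank(T) = 2.
The rank gives the maximum number of linearly independent columns: 2.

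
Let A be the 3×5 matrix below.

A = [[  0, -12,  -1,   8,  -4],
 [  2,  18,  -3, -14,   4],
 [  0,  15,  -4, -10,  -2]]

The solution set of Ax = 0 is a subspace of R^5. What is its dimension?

2

Row reduce to echelon form.
Swap R1 ↔ R2
R3 ← R3 + (5/4)·R2: [0, 0, -21/4, 0, -7]
3 nonzero rows, so rank(A) = 3.
A has 5 columns; by rank–nullity, nullity = 5 − 3 = 2.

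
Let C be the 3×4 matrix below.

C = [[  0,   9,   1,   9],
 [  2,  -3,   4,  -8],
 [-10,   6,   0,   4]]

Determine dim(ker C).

1

Row reduce to echelon form.
Swap R1 ↔ R2
R3 ← R3 + (5)·R1: [0, -9, 20, -36]
R3 ← R3 + R2: [0, 0, 21, -27]
3 nonzero rows, so rank(C) = 3.
C has 4 columns; by rank–nullity, nullity = 4 − 3 = 1.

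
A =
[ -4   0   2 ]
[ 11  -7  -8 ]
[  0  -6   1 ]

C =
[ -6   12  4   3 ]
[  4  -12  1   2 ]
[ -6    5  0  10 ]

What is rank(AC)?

First compute AC:
[[ 12, -38, -16,   8],
 [-46, 176,  37, -61],
 [-30,  77,  -6,  -2]]
Now row reduce the product.
R2 ← R2 + (23/6)·R1: [0, 91/3, -73/3, -91/3]
R3 ← R3 + (5/2)·R1: [0, -18, -46, 18]
R3 ← R3 + (54/91)·R2: [0, 0, -5500/91, 0]
3 nonzero rows, so rank(AC) = 3.

3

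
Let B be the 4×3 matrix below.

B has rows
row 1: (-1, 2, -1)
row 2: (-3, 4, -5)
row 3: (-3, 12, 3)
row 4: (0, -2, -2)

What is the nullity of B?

1

Row reduce to echelon form.
R2 ← R2 − (3)·R1: [0, -2, -2]
R3 ← R3 − (3)·R1: [0, 6, 6]
R3 ← R3 + (3)·R2: [0, 0, 0]
R4 ← R4 − R2: [0, 0, 0]
2 nonzero rows, so rank(B) = 2.
B has 3 columns; by rank–nullity, nullity = 3 − 2 = 1.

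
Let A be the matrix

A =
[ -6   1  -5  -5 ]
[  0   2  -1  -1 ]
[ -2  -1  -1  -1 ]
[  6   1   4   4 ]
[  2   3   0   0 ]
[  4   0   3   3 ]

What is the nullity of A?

Row reduce to echelon form.
R3 ← R3 − (1/3)·R1: [0, -4/3, 2/3, 2/3]
R4 ← R4 + R1: [0, 2, -1, -1]
R5 ← R5 + (1/3)·R1: [0, 10/3, -5/3, -5/3]
R6 ← R6 + (2/3)·R1: [0, 2/3, -1/3, -1/3]
R3 ← R3 + (2/3)·R2: [0, 0, 0, 0]
R4 ← R4 − R2: [0, 0, 0, 0]
R5 ← R5 − (5/3)·R2: [0, 0, 0, 0]
R6 ← R6 − (1/3)·R2: [0, 0, 0, 0]
2 nonzero rows, so rank(A) = 2.
A has 4 columns; by rank–nullity, nullity = 4 − 2 = 2.

2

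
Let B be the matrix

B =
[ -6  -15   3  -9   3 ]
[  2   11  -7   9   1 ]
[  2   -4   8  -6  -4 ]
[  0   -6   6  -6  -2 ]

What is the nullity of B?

Row reduce to echelon form.
R2 ← R2 + (1/3)·R1: [0, 6, -6, 6, 2]
R3 ← R3 + (1/3)·R1: [0, -9, 9, -9, -3]
R3 ← R3 + (3/2)·R2: [0, 0, 0, 0, 0]
R4 ← R4 + R2: [0, 0, 0, 0, 0]
2 nonzero rows, so rank(B) = 2.
B has 5 columns; by rank–nullity, nullity = 5 − 2 = 3.

3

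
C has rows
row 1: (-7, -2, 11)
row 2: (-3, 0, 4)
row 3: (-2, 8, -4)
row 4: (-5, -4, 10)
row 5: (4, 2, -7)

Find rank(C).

2

Row reduce to echelon form.
R2 ← R2 − (3/7)·R1: [0, 6/7, -5/7]
R3 ← R3 − (2/7)·R1: [0, 60/7, -50/7]
R4 ← R4 − (5/7)·R1: [0, -18/7, 15/7]
R5 ← R5 + (4/7)·R1: [0, 6/7, -5/7]
R3 ← R3 − (10)·R2: [0, 0, 0]
R4 ← R4 + (3)·R2: [0, 0, 0]
R5 ← R5 − R2: [0, 0, 0]
Echelon form has 2 nonzero rows, so rank(C) = 2.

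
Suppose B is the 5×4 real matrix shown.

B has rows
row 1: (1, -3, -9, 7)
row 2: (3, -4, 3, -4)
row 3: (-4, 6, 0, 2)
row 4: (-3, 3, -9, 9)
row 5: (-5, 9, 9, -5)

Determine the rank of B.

2

Row reduce to echelon form.
R2 ← R2 − (3)·R1: [0, 5, 30, -25]
R3 ← R3 + (4)·R1: [0, -6, -36, 30]
R4 ← R4 + (3)·R1: [0, -6, -36, 30]
R5 ← R5 + (5)·R1: [0, -6, -36, 30]
R3 ← R3 + (6/5)·R2: [0, 0, 0, 0]
R4 ← R4 + (6/5)·R2: [0, 0, 0, 0]
R5 ← R5 + (6/5)·R2: [0, 0, 0, 0]
Echelon form has 2 nonzero rows, so rank(B) = 2.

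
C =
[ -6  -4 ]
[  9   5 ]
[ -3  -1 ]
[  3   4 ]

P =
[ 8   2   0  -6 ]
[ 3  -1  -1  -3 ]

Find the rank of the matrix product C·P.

2

First compute CP:
[[-60,  -8,   4,  48],
 [ 87,  13,  -5, -69],
 [-27,  -5,   1,  21],
 [ 36,   2,  -4, -30]]
Now row reduce the product.
R2 ← R2 + (29/20)·R1: [0, 7/5, 4/5, 3/5]
R3 ← R3 − (9/20)·R1: [0, -7/5, -4/5, -3/5]
R4 ← R4 + (3/5)·R1: [0, -14/5, -8/5, -6/5]
R3 ← R3 + R2: [0, 0, 0, 0]
R4 ← R4 + (2)·R2: [0, 0, 0, 0]
2 nonzero rows, so rank(CP) = 2.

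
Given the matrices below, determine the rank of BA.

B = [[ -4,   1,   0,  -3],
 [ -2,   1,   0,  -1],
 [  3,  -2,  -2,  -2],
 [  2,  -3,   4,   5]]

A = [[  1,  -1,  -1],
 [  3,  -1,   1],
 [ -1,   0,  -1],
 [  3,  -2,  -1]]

First compute BA:
[[-10,   9,   8],
 [ -2,   3,   4],
 [ -7,   3,  -1],
 [  4,  -9, -14]]
Now row reduce the product.
R2 ← R2 − (1/5)·R1: [0, 6/5, 12/5]
R3 ← R3 − (7/10)·R1: [0, -33/10, -33/5]
R4 ← R4 + (2/5)·R1: [0, -27/5, -54/5]
R3 ← R3 + (11/4)·R2: [0, 0, 0]
R4 ← R4 + (9/2)·R2: [0, 0, 0]
2 nonzero rows, so rank(BA) = 2.

2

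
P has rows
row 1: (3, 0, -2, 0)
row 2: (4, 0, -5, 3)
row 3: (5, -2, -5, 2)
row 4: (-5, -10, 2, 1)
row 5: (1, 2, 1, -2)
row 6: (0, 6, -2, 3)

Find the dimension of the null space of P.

Row reduce to echelon form.
R2 ← R2 − (4/3)·R1: [0, 0, -7/3, 3]
R3 ← R3 − (5/3)·R1: [0, -2, -5/3, 2]
R4 ← R4 + (5/3)·R1: [0, -10, -4/3, 1]
R5 ← R5 − (1/3)·R1: [0, 2, 5/3, -2]
Swap R2 ↔ R3
R4 ← R4 − (5)·R2: [0, 0, 7, -9]
R5 ← R5 + R2: [0, 0, 0, 0]
R6 ← R6 + (3)·R2: [0, 0, -7, 9]
R4 ← R4 + (3)·R3: [0, 0, 0, 0]
R6 ← R6 − (3)·R3: [0, 0, 0, 0]
3 nonzero rows, so rank(P) = 3.
P has 4 columns; by rank–nullity, nullity = 4 − 3 = 1.

1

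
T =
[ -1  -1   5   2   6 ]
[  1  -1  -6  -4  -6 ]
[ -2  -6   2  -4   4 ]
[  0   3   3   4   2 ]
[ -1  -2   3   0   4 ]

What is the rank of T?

3

Row reduce to echelon form.
R2 ← R2 + R1: [0, -2, -1, -2, 0]
R3 ← R3 − (2)·R1: [0, -4, -8, -8, -8]
R5 ← R5 − R1: [0, -1, -2, -2, -2]
R3 ← R3 − (2)·R2: [0, 0, -6, -4, -8]
R4 ← R4 + (3/2)·R2: [0, 0, 3/2, 1, 2]
R5 ← R5 − (1/2)·R2: [0, 0, -3/2, -1, -2]
R4 ← R4 + (1/4)·R3: [0, 0, 0, 0, 0]
R5 ← R5 − (1/4)·R3: [0, 0, 0, 0, 0]
Echelon form has 3 nonzero rows, so rank(T) = 3.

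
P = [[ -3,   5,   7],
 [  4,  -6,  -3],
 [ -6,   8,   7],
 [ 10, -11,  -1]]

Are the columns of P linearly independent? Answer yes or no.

yes

Row reduce P to echelon form.
R2 ← R2 + (4/3)·R1: [0, 2/3, 19/3]
R3 ← R3 − (2)·R1: [0, -2, -7]
R4 ← R4 + (10/3)·R1: [0, 17/3, 67/3]
R3 ← R3 + (3)·R2: [0, 0, 12]
R4 ← R4 − (17/2)·R2: [0, 0, -63/2]
R4 ← R4 + (21/8)·R3: [0, 0, 0]
3 pivots among 3 columns.
Every column is a pivot column, so the columns are linearly independent.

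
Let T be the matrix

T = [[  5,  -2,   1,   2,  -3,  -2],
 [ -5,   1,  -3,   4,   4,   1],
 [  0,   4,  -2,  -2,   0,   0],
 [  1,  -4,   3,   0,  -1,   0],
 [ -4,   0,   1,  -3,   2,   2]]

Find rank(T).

3

Row reduce to echelon form.
R2 ← R2 + R1: [0, -1, -2, 6, 1, -1]
R4 ← R4 − (1/5)·R1: [0, -18/5, 14/5, -2/5, -2/5, 2/5]
R5 ← R5 + (4/5)·R1: [0, -8/5, 9/5, -7/5, -2/5, 2/5]
R3 ← R3 + (4)·R2: [0, 0, -10, 22, 4, -4]
R4 ← R4 − (18/5)·R2: [0, 0, 10, -22, -4, 4]
R5 ← R5 − (8/5)·R2: [0, 0, 5, -11, -2, 2]
R4 ← R4 + R3: [0, 0, 0, 0, 0, 0]
R5 ← R5 + (1/2)·R3: [0, 0, 0, 0, 0, 0]
Echelon form has 3 nonzero rows, so rank(T) = 3.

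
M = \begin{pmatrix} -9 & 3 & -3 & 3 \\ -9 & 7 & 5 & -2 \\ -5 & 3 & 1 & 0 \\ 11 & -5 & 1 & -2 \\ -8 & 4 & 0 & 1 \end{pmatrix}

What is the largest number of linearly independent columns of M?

2

Row reduce to echelon form.
R2 ← R2 − R1: [0, 4, 8, -5]
R3 ← R3 − (5/9)·R1: [0, 4/3, 8/3, -5/3]
R4 ← R4 + (11/9)·R1: [0, -4/3, -8/3, 5/3]
R5 ← R5 − (8/9)·R1: [0, 4/3, 8/3, -5/3]
R3 ← R3 − (1/3)·R2: [0, 0, 0, 0]
R4 ← R4 + (1/3)·R2: [0, 0, 0, 0]
R5 ← R5 − (1/3)·R2: [0, 0, 0, 0]
Echelon form has 2 nonzero rows, so rank(M) = 2.
The rank gives the maximum number of linearly independent columns: 2.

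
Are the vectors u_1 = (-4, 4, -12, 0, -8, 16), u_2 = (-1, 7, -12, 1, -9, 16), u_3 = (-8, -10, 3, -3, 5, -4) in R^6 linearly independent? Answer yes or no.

Form the matrix with these vectors as rows and row reduce.
R2 ← R2 − (1/4)·R1: [0, 6, -9, 1, -7, 12]
R3 ← R3 − (2)·R1: [0, -18, 27, -3, 21, -36]
R3 ← R3 + (3)·R2: [0, 0, 0, 0, 0, 0]
2 nonzero rows, so the 3 vectors span a space of dimension 2.
Since 2 < 3, the vectors are linearly dependent.

no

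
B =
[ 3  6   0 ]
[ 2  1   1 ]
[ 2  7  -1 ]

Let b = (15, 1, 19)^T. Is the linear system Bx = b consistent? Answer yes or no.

Row reduce the augmented matrix [B | b].
R2 ← R2 − (2/3)·R1: [0, -3, 1, -9]
R3 ← R3 − (2/3)·R1: [0, 3, -1, 9]
R3 ← R3 + R2: [0, 0, 0, 0]
The echelon form has 2 nonzero rows, and every pivot lies in the first 3 columns, so rank(B) = rank([B|b]) = 2.
The system is consistent.

yes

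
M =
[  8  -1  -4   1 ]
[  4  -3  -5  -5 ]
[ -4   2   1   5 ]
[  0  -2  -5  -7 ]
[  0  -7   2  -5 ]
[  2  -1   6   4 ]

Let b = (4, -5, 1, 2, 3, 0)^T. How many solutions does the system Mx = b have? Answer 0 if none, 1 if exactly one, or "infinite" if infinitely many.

0

Row reduce the augmented matrix [M | b].
R2 ← R2 − (1/2)·R1: [0, -5/2, -3, -11/2, -7]
R3 ← R3 + (1/2)·R1: [0, 3/2, -1, 11/2, 3]
R6 ← R6 − (1/4)·R1: [0, -3/4, 7, 15/4, -1]
R3 ← R3 + (3/5)·R2: [0, 0, -14/5, 11/5, -6/5]
R4 ← R4 − (4/5)·R2: [0, 0, -13/5, -13/5, 38/5]
R5 ← R5 − (14/5)·R2: [0, 0, 52/5, 52/5, 113/5]
R6 ← R6 − (3/10)·R2: [0, 0, 79/10, 27/5, 11/10]
R4 ← R4 − (13/14)·R3: [0, 0, 0, -65/14, 61/7]
R5 ← R5 + (26/7)·R3: [0, 0, 0, 130/7, 127/7]
R6 ← R6 + (79/28)·R3: [0, 0, 0, 325/28, -16/7]
R5 ← R5 + (4)·R4: [0, 0, 0, 0, 53]
R6 ← R6 + (5/2)·R4: [0, 0, 0, 0, 39/2]
R6 ← R6 − (39/106)·R5: [0, 0, 0, 0, 0]
The echelon form has 5 nonzero rows; the last pivot sits in the augmented column, so rank(M) = 4 but rank([M|b]) = 5.
Since the ranks differ, the system is inconsistent.
It has no solutions.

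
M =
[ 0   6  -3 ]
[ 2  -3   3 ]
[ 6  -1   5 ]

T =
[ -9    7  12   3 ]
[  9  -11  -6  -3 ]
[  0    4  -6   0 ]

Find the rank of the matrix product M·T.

First compute MT:
[[ 54, -78, -18, -18],
 [-45,  59,  24,  15],
 [-63,  73,  48,  21]]
Now row reduce the product.
R2 ← R2 + (5/6)·R1: [0, -6, 9, 0]
R3 ← R3 + (7/6)·R1: [0, -18, 27, 0]
R3 ← R3 − (3)·R2: [0, 0, 0, 0]
2 nonzero rows, so rank(MT) = 2.

2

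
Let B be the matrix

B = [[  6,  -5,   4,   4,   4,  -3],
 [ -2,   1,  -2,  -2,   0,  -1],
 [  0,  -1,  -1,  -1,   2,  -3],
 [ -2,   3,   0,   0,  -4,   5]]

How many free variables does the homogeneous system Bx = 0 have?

Row reduce to echelon form.
R2 ← R2 + (1/3)·R1: [0, -2/3, -2/3, -2/3, 4/3, -2]
R4 ← R4 + (1/3)·R1: [0, 4/3, 4/3, 4/3, -8/3, 4]
R3 ← R3 − (3/2)·R2: [0, 0, 0, 0, 0, 0]
R4 ← R4 + (2)·R2: [0, 0, 0, 0, 0, 0]
2 nonzero rows, so rank(B) = 2.
B has 6 columns; by rank–nullity, nullity = 6 − 2 = 4.

4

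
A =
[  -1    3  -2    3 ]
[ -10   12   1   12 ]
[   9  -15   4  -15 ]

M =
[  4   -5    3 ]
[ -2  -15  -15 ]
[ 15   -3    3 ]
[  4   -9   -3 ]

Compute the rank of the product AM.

2

First compute AM:
[[-28, -61, -63],
 [ -1, -241, -243],
 [ 66, 303, 309]]
Now row reduce the product.
R2 ← R2 − (1/28)·R1: [0, -6687/28, -963/4]
R3 ← R3 + (33/14)·R1: [0, 2229/14, 321/2]
R3 ← R3 + (2/3)·R2: [0, 0, 0]
2 nonzero rows, so rank(AM) = 2.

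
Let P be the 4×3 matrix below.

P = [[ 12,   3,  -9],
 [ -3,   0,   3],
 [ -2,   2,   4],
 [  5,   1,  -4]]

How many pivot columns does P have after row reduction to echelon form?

2

Row reduce to echelon form.
R2 ← R2 + (1/4)·R1: [0, 3/4, 3/4]
R3 ← R3 + (1/6)·R1: [0, 5/2, 5/2]
R4 ← R4 − (5/12)·R1: [0, -1/4, -1/4]
R3 ← R3 − (10/3)·R2: [0, 0, 0]
R4 ← R4 + (1/3)·R2: [0, 0, 0]
Echelon form has 2 nonzero rows, so rank(P) = 2.
Each nonzero row contributes one pivot column: 2 pivot columns.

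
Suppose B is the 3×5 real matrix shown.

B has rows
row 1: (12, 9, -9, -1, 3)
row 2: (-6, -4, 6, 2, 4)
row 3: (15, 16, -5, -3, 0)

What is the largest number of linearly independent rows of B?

Row reduce to echelon form.
R2 ← R2 + (1/2)·R1: [0, 1/2, 3/2, 3/2, 11/2]
R3 ← R3 − (5/4)·R1: [0, 19/4, 25/4, -7/4, -15/4]
R3 ← R3 − (19/2)·R2: [0, 0, -8, -16, -56]
Echelon form has 3 nonzero rows, so rank(B) = 3.
The rank gives the maximum number of linearly independent rows: 3.

3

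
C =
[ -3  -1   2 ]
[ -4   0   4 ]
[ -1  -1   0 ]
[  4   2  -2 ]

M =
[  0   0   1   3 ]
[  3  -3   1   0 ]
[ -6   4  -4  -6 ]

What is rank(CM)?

First compute CM:
[[-15,  11, -12, -21],
 [-24,  16, -20, -36],
 [ -3,   3,  -2,  -3],
 [ 18, -14,  14,  24]]
Now row reduce the product.
R2 ← R2 − (8/5)·R1: [0, -8/5, -4/5, -12/5]
R3 ← R3 − (1/5)·R1: [0, 4/5, 2/5, 6/5]
R4 ← R4 + (6/5)·R1: [0, -4/5, -2/5, -6/5]
R3 ← R3 + (1/2)·R2: [0, 0, 0, 0]
R4 ← R4 − (1/2)·R2: [0, 0, 0, 0]
2 nonzero rows, so rank(CM) = 2.

2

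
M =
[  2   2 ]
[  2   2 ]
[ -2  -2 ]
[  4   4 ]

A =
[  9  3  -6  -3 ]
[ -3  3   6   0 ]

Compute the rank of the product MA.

First compute MA:
[[ 12,  12,   0,  -6],
 [ 12,  12,   0,  -6],
 [-12, -12,   0,   6],
 [ 24,  24,   0, -12]]
Now row reduce the product.
R2 ← R2 − R1: [0, 0, 0, 0]
R3 ← R3 + R1: [0, 0, 0, 0]
R4 ← R4 − (2)·R1: [0, 0, 0, 0]
1 nonzero row, so rank(MA) = 1.

1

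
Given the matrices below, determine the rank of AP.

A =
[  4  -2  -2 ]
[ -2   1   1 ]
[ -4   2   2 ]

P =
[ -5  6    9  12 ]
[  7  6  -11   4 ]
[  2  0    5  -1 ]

1

First compute AP:
[[-38,  12,  48,  42],
 [ 19,  -6, -24, -21],
 [ 38, -12, -48, -42]]
Now row reduce the product.
R2 ← R2 + (1/2)·R1: [0, 0, 0, 0]
R3 ← R3 + R1: [0, 0, 0, 0]
1 nonzero row, so rank(AP) = 1.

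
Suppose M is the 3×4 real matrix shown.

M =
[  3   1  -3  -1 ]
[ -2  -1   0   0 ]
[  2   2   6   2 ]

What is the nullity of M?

2

Row reduce to echelon form.
R2 ← R2 + (2/3)·R1: [0, -1/3, -2, -2/3]
R3 ← R3 − (2/3)·R1: [0, 4/3, 8, 8/3]
R3 ← R3 + (4)·R2: [0, 0, 0, 0]
2 nonzero rows, so rank(M) = 2.
M has 4 columns; by rank–nullity, nullity = 4 − 2 = 2.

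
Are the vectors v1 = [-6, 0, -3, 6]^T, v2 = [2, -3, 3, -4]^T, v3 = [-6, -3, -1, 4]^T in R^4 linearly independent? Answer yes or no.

no

Form the matrix with these vectors as rows and row reduce.
R2 ← R2 + (1/3)·R1: [0, -3, 2, -2]
R3 ← R3 − R1: [0, -3, 2, -2]
R3 ← R3 − R2: [0, 0, 0, 0]
2 nonzero rows, so the 3 vectors span a space of dimension 2.
Since 2 < 3, the vectors are linearly dependent.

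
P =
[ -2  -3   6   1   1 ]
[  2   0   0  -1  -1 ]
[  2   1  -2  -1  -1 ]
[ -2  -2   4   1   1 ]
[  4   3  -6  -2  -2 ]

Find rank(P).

Row reduce to echelon form.
R2 ← R2 + R1: [0, -3, 6, 0, 0]
R3 ← R3 + R1: [0, -2, 4, 0, 0]
R4 ← R4 − R1: [0, 1, -2, 0, 0]
R5 ← R5 + (2)·R1: [0, -3, 6, 0, 0]
R3 ← R3 − (2/3)·R2: [0, 0, 0, 0, 0]
R4 ← R4 + (1/3)·R2: [0, 0, 0, 0, 0]
R5 ← R5 − R2: [0, 0, 0, 0, 0]
Echelon form has 2 nonzero rows, so rank(P) = 2.

2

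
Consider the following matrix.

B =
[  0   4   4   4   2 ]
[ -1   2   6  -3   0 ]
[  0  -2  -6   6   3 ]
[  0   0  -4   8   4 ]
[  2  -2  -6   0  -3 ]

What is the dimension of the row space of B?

Row reduce to echelon form.
Swap R1 ↔ R2
R5 ← R5 + (2)·R1: [0, 2, 6, -6, -3]
R3 ← R3 + (1/2)·R2: [0, 0, -4, 8, 4]
R5 ← R5 − (1/2)·R2: [0, 0, 4, -8, -4]
R4 ← R4 − R3: [0, 0, 0, 0, 0]
R5 ← R5 + R3: [0, 0, 0, 0, 0]
Echelon form has 3 nonzero rows, so rank(B) = 3.
The row space has dimension equal to the rank: 3.

3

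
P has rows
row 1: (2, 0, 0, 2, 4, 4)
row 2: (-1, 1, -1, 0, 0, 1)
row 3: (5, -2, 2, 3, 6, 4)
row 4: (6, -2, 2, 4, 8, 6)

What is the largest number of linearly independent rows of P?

Row reduce to echelon form.
R2 ← R2 + (1/2)·R1: [0, 1, -1, 1, 2, 3]
R3 ← R3 − (5/2)·R1: [0, -2, 2, -2, -4, -6]
R4 ← R4 − (3)·R1: [0, -2, 2, -2, -4, -6]
R3 ← R3 + (2)·R2: [0, 0, 0, 0, 0, 0]
R4 ← R4 + (2)·R2: [0, 0, 0, 0, 0, 0]
Echelon form has 2 nonzero rows, so rank(P) = 2.
The rank gives the maximum number of linearly independent rows: 2.

2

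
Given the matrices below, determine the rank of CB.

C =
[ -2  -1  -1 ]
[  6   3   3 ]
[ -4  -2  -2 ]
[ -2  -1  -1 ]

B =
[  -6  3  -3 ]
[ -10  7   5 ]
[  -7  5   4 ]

1

First compute CB:
[[ 29, -18,  -3],
 [-87,  54,   9],
 [ 58, -36,  -6],
 [ 29, -18,  -3]]
Now row reduce the product.
R2 ← R2 + (3)·R1: [0, 0, 0]
R3 ← R3 − (2)·R1: [0, 0, 0]
R4 ← R4 − R1: [0, 0, 0]
1 nonzero row, so rank(CB) = 1.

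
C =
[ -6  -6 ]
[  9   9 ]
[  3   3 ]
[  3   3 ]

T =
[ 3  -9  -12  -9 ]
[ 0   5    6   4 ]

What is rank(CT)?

First compute CT:
[[-18,  24,  36,  30],
 [ 27, -36, -54, -45],
 [  9, -12, -18, -15],
 [  9, -12, -18, -15]]
Now row reduce the product.
R2 ← R2 + (3/2)·R1: [0, 0, 0, 0]
R3 ← R3 + (1/2)·R1: [0, 0, 0, 0]
R4 ← R4 + (1/2)·R1: [0, 0, 0, 0]
1 nonzero row, so rank(CT) = 1.

1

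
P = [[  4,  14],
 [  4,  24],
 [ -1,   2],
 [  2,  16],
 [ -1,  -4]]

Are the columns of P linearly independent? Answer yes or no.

Row reduce P to echelon form.
R2 ← R2 − R1: [0, 10]
R3 ← R3 + (1/4)·R1: [0, 11/2]
R4 ← R4 − (1/2)·R1: [0, 9]
R5 ← R5 + (1/4)·R1: [0, -1/2]
R3 ← R3 − (11/20)·R2: [0, 0]
R4 ← R4 − (9/10)·R2: [0, 0]
R5 ← R5 + (1/20)·R2: [0, 0]
2 pivots among 2 columns.
Every column is a pivot column, so the columns are linearly independent.

yes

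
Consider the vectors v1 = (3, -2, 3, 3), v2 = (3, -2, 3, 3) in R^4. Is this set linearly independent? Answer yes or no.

Form the matrix with these vectors as rows and row reduce.
R2 ← R2 − R1: [0, 0, 0, 0]
1 nonzero row, so the 2 vectors span a space of dimension 1.
Since 1 < 2, the vectors are linearly dependent.

no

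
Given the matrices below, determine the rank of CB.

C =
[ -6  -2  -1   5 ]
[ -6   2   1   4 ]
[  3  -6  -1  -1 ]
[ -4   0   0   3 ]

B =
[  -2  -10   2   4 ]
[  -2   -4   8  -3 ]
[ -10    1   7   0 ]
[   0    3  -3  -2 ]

First compute CB:
[[ 26,  82, -50, -28],
 [ -2,  65,  -1, -38],
 [ 16, -10, -46,  32],
 [  8,  49, -17, -22]]
Now row reduce the product.
R2 ← R2 + (1/13)·R1: [0, 927/13, -63/13, -522/13]
R3 ← R3 − (8/13)·R1: [0, -786/13, -198/13, 640/13]
R4 ← R4 − (4/13)·R1: [0, 309/13, -21/13, -174/13]
R3 ← R3 + (262/309)·R2: [0, 0, -1992/103, 1564/103]
R4 ← R4 − (1/3)·R2: [0, 0, 0, 0]
3 nonzero rows, so rank(CB) = 3.

3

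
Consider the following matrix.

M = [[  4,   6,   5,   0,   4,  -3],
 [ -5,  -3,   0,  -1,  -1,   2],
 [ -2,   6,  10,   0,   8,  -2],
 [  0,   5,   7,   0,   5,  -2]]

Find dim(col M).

Row reduce to echelon form.
R2 ← R2 + (5/4)·R1: [0, 9/2, 25/4, -1, 4, -7/4]
R3 ← R3 + (1/2)·R1: [0, 9, 25/2, 0, 10, -7/2]
R3 ← R3 − (2)·R2: [0, 0, 0, 2, 2, 0]
R4 ← R4 − (10/9)·R2: [0, 0, 1/18, 10/9, 5/9, -1/18]
Swap R3 ↔ R4
Echelon form has 4 nonzero rows, so rank(M) = 4.
The column space has dimension equal to the rank: 4.

4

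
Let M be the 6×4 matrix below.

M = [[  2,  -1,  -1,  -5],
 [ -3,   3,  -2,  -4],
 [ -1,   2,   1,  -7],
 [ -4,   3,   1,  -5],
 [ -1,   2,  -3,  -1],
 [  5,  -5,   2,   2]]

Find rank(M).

4

Row reduce to echelon form.
R2 ← R2 + (3/2)·R1: [0, 3/2, -7/2, -23/2]
R3 ← R3 + (1/2)·R1: [0, 3/2, 1/2, -19/2]
R4 ← R4 + (2)·R1: [0, 1, -1, -15]
R5 ← R5 + (1/2)·R1: [0, 3/2, -7/2, -7/2]
R6 ← R6 − (5/2)·R1: [0, -5/2, 9/2, 29/2]
R3 ← R3 − R2: [0, 0, 4, 2]
R4 ← R4 − (2/3)·R2: [0, 0, 4/3, -22/3]
R5 ← R5 − R2: [0, 0, 0, 8]
R6 ← R6 + (5/3)·R2: [0, 0, -4/3, -14/3]
R4 ← R4 − (1/3)·R3: [0, 0, 0, -8]
R6 ← R6 + (1/3)·R3: [0, 0, 0, -4]
R5 ← R5 + R4: [0, 0, 0, 0]
R6 ← R6 − (1/2)·R4: [0, 0, 0, 0]
Echelon form has 4 nonzero rows, so rank(M) = 4.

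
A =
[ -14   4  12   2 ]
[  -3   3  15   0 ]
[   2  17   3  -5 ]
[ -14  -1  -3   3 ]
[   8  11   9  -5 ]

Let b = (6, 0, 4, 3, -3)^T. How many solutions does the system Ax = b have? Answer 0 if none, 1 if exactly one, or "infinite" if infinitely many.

Row reduce the augmented matrix [A | b].
R2 ← R2 − (3/14)·R1: [0, 15/7, 87/7, -3/7, -9/7]
R3 ← R3 + (1/7)·R1: [0, 123/7, 33/7, -33/7, 34/7]
R4 ← R4 − R1: [0, -5, -15, 1, -3]
R5 ← R5 + (4/7)·R1: [0, 93/7, 111/7, -27/7, 3/7]
R3 ← R3 − (41/5)·R2: [0, 0, -486/5, -6/5, 77/5]
R4 ← R4 + (7/3)·R2: [0, 0, 14, 0, -6]
R5 ← R5 − (31/5)·R2: [0, 0, -306/5, -6/5, 42/5]
R4 ← R4 + (35/243)·R3: [0, 0, 0, -14/81, -919/243]
R5 ← R5 − (17/27)·R3: [0, 0, 0, -4/9, -35/27]
R5 ← R5 − (18/7)·R4: [0, 0, 0, 0, 59/7]
The echelon form has 5 nonzero rows; the last pivot sits in the augmented column, so rank(A) = 4 but rank([A|b]) = 5.
Since the ranks differ, the system is inconsistent.
It has no solutions.

0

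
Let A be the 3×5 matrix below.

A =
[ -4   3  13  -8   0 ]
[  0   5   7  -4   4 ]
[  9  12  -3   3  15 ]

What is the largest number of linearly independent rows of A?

2

Row reduce to echelon form.
R3 ← R3 + (9/4)·R1: [0, 75/4, 105/4, -15, 15]
R3 ← R3 − (15/4)·R2: [0, 0, 0, 0, 0]
Echelon form has 2 nonzero rows, so rank(A) = 2.
The rank gives the maximum number of linearly independent rows: 2.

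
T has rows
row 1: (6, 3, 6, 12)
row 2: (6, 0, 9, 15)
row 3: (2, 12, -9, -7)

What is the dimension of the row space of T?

Row reduce to echelon form.
R2 ← R2 − R1: [0, -3, 3, 3]
R3 ← R3 − (1/3)·R1: [0, 11, -11, -11]
R3 ← R3 + (11/3)·R2: [0, 0, 0, 0]
Echelon form has 2 nonzero rows, so rank(T) = 2.
The row space has dimension equal to the rank: 2.

2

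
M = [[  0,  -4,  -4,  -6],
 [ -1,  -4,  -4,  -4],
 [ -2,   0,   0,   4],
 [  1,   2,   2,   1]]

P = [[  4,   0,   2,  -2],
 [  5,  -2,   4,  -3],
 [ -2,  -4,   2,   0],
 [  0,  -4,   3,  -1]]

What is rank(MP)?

First compute MP:
[[-12,  48, -42,  18],
 [-16,  40, -38,  18],
 [ -8, -16,   8,   0],
 [ 10, -16,  17,  -9]]
Now row reduce the product.
R2 ← R2 − (4/3)·R1: [0, -24, 18, -6]
R3 ← R3 − (2/3)·R1: [0, -48, 36, -12]
R4 ← R4 + (5/6)·R1: [0, 24, -18, 6]
R3 ← R3 − (2)·R2: [0, 0, 0, 0]
R4 ← R4 + R2: [0, 0, 0, 0]
2 nonzero rows, so rank(MP) = 2.

2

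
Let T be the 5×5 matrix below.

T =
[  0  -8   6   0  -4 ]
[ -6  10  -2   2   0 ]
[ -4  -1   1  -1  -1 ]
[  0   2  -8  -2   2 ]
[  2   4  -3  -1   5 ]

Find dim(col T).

Row reduce to echelon form.
Swap R1 ↔ R2
R3 ← R3 − (2/3)·R1: [0, -23/3, 7/3, -7/3, -1]
R5 ← R5 + (1/3)·R1: [0, 22/3, -11/3, -1/3, 5]
R3 ← R3 − (23/24)·R2: [0, 0, -41/12, -7/3, 17/6]
R4 ← R4 + (1/4)·R2: [0, 0, -13/2, -2, 1]
R5 ← R5 + (11/12)·R2: [0, 0, 11/6, -1/3, 4/3]
R4 ← R4 − (78/41)·R3: [0, 0, 0, 100/41, -180/41]
R5 ← R5 + (22/41)·R3: [0, 0, 0, -65/41, 117/41]
R5 ← R5 + (13/20)·R4: [0, 0, 0, 0, 0]
Echelon form has 4 nonzero rows, so rank(T) = 4.
The column space has dimension equal to the rank: 4.

4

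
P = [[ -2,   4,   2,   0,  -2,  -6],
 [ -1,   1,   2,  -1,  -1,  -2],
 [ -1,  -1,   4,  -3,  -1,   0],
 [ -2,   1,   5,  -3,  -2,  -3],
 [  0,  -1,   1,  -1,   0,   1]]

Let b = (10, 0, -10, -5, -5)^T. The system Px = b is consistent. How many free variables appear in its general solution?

Row reduce the augmented matrix [P | b].
R2 ← R2 − (1/2)·R1: [0, -1, 1, -1, 0, 1, -5]
R3 ← R3 − (1/2)·R1: [0, -3, 3, -3, 0, 3, -15]
R4 ← R4 − R1: [0, -3, 3, -3, 0, 3, -15]
R3 ← R3 − (3)·R2: [0, 0, 0, 0, 0, 0, 0]
R4 ← R4 − (3)·R2: [0, 0, 0, 0, 0, 0, 0]
R5 ← R5 − R2: [0, 0, 0, 0, 0, 0, 0]
The echelon form has 2 nonzero rows, and every pivot lies in the first 6 columns, so rank(P) = rank([P|b]) = 2.
The system is consistent.
Free variables = (unknowns) − (rank) = 6 − 2 = 4.

4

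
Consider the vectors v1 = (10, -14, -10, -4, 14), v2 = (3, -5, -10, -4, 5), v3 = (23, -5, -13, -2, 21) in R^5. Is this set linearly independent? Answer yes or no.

Form the matrix with these vectors as rows and row reduce.
R2 ← R2 − (3/10)·R1: [0, -4/5, -7, -14/5, 4/5]
R3 ← R3 − (23/10)·R1: [0, 136/5, 10, 36/5, -56/5]
R3 ← R3 + (34)·R2: [0, 0, -228, -88, 16]
3 nonzero rows, so the 3 vectors span a space of dimension 3.
Since 3 = 3, the vectors are linearly independent.

yes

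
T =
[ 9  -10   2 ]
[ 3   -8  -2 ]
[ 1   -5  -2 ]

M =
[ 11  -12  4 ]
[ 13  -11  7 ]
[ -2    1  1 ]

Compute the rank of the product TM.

2

First compute TM:
[[-35,   4, -32],
 [-67,  50, -46],
 [-50,  41, -33]]
Now row reduce the product.
R2 ← R2 − (67/35)·R1: [0, 1482/35, 534/35]
R3 ← R3 − (10/7)·R1: [0, 247/7, 89/7]
R3 ← R3 − (5/6)·R2: [0, 0, 0]
2 nonzero rows, so rank(TM) = 2.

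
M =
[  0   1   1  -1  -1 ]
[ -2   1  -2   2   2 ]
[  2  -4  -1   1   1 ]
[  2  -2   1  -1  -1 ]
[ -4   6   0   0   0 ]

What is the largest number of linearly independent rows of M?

2

Row reduce to echelon form.
Swap R1 ↔ R2
R3 ← R3 + R1: [0, -3, -3, 3, 3]
R4 ← R4 + R1: [0, -1, -1, 1, 1]
R5 ← R5 − (2)·R1: [0, 4, 4, -4, -4]
R3 ← R3 + (3)·R2: [0, 0, 0, 0, 0]
R4 ← R4 + R2: [0, 0, 0, 0, 0]
R5 ← R5 − (4)·R2: [0, 0, 0, 0, 0]
Echelon form has 2 nonzero rows, so rank(M) = 2.
The rank gives the maximum number of linearly independent rows: 2.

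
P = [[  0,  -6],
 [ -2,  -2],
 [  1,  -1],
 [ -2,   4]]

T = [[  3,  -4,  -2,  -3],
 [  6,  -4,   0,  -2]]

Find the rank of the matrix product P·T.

2

First compute PT:
[[-36,  24,   0,  12],
 [-18,  16,   4,  10],
 [ -3,   0,  -2,  -1],
 [ 18,  -8,   4,  -2]]
Now row reduce the product.
R2 ← R2 − (1/2)·R1: [0, 4, 4, 4]
R3 ← R3 − (1/12)·R1: [0, -2, -2, -2]
R4 ← R4 + (1/2)·R1: [0, 4, 4, 4]
R3 ← R3 + (1/2)·R2: [0, 0, 0, 0]
R4 ← R4 − R2: [0, 0, 0, 0]
2 nonzero rows, so rank(PT) = 2.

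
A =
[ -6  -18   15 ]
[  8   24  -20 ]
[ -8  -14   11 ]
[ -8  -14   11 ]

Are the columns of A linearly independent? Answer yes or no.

Row reduce A to echelon form.
R2 ← R2 + (4/3)·R1: [0, 0, 0]
R3 ← R3 − (4/3)·R1: [0, 10, -9]
R4 ← R4 − (4/3)·R1: [0, 10, -9]
Swap R2 ↔ R3
R4 ← R4 − R2: [0, 0, 0]
2 pivots among 3 columns.
Only 2 < 3 pivot columns, so the columns are linearly dependent.

no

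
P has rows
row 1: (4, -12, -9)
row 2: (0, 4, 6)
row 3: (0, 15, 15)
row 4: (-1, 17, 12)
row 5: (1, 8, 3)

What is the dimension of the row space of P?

3

Row reduce to echelon form.
R4 ← R4 + (1/4)·R1: [0, 14, 39/4]
R5 ← R5 − (1/4)·R1: [0, 11, 21/4]
R3 ← R3 − (15/4)·R2: [0, 0, -15/2]
R4 ← R4 − (7/2)·R2: [0, 0, -45/4]
R5 ← R5 − (11/4)·R2: [0, 0, -45/4]
R4 ← R4 − (3/2)·R3: [0, 0, 0]
R5 ← R5 − (3/2)·R3: [0, 0, 0]
Echelon form has 3 nonzero rows, so rank(P) = 3.
The row space has dimension equal to the rank: 3.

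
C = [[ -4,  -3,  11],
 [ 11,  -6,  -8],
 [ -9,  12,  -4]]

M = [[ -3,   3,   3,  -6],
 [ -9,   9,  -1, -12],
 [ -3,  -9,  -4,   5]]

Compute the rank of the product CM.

First compute CM:
[[  6, -138, -53, 115],
 [ 45,  51,  71, -34],
 [-69, 117, -23, -110]]
Now row reduce the product.
R2 ← R2 − (15/2)·R1: [0, 1086, 937/2, -1793/2]
R3 ← R3 + (23/2)·R1: [0, -1470, -1265/2, 2425/2]
R3 ← R3 + (245/181)·R2: [0, 0, 300/181, -180/181]
3 nonzero rows, so rank(CM) = 3.

3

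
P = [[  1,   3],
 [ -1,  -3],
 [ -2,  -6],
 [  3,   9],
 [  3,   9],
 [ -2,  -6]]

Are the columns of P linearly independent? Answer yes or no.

Row reduce P to echelon form.
R2 ← R2 + R1: [0, 0]
R3 ← R3 + (2)·R1: [0, 0]
R4 ← R4 − (3)·R1: [0, 0]
R5 ← R5 − (3)·R1: [0, 0]
R6 ← R6 + (2)·R1: [0, 0]
1 pivot among 2 columns.
Only 1 < 2 pivot columns, so the columns are linearly dependent.

no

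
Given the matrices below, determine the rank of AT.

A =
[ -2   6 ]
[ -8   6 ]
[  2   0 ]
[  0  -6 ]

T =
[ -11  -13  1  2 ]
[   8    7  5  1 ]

2

First compute AT:
[[ 70,  68,  28,   2],
 [136, 146,  22, -10],
 [-22, -26,   2,   4],
 [-48, -42, -30,  -6]]
Now row reduce the product.
R2 ← R2 − (68/35)·R1: [0, 486/35, -162/5, -486/35]
R3 ← R3 + (11/35)·R1: [0, -162/35, 54/5, 162/35]
R4 ← R4 + (24/35)·R1: [0, 162/35, -54/5, -162/35]
R3 ← R3 + (1/3)·R2: [0, 0, 0, 0]
R4 ← R4 − (1/3)·R2: [0, 0, 0, 0]
2 nonzero rows, so rank(AT) = 2.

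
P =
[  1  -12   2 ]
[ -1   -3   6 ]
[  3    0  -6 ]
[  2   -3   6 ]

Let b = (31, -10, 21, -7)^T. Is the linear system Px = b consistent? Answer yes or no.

yes

Row reduce the augmented matrix [P | b].
R2 ← R2 + R1: [0, -15, 8, 21]
R3 ← R3 − (3)·R1: [0, 36, -12, -72]
R4 ← R4 − (2)·R1: [0, 21, 2, -69]
R3 ← R3 + (12/5)·R2: [0, 0, 36/5, -108/5]
R4 ← R4 + (7/5)·R2: [0, 0, 66/5, -198/5]
R4 ← R4 − (11/6)·R3: [0, 0, 0, 0]
The echelon form has 3 nonzero rows, and every pivot lies in the first 3 columns, so rank(P) = rank([P|b]) = 3.
The system is consistent.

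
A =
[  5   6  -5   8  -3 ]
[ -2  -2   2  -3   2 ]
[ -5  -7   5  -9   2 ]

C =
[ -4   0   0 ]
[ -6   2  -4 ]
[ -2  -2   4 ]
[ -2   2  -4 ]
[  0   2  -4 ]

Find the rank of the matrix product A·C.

First compute AC:
[[-62,  32, -64],
 [ 22, -10,  20],
 [ 70, -38,  76]]
Now row reduce the product.
R2 ← R2 + (11/31)·R1: [0, 42/31, -84/31]
R3 ← R3 + (35/31)·R1: [0, -58/31, 116/31]
R3 ← R3 + (29/21)·R2: [0, 0, 0]
2 nonzero rows, so rank(AC) = 2.

2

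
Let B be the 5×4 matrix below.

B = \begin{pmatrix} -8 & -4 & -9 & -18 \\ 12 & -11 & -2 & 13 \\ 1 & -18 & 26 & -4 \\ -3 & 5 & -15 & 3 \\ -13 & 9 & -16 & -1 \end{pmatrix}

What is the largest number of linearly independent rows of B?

Row reduce to echelon form.
R2 ← R2 + (3/2)·R1: [0, -17, -31/2, -14]
R3 ← R3 + (1/8)·R1: [0, -37/2, 199/8, -25/4]
R4 ← R4 − (3/8)·R1: [0, 13/2, -93/8, 39/4]
R5 ← R5 − (13/8)·R1: [0, 31/2, -11/8, 113/4]
R3 ← R3 − (37/34)·R2: [0, 0, 5677/136, 611/68]
R4 ← R4 + (13/34)·R2: [0, 0, -2387/136, 299/68]
R5 ← R5 + (31/34)·R2: [0, 0, -2109/136, 1053/68]
R4 ← R4 + (341/811)·R3: [0, 0, 0, 6630/811]
R5 ← R5 + (2109/5677)·R3: [0, 0, 0, 106860/5677]
R5 ← R5 − (274/119)·R4: [0, 0, 0, 0]
Echelon form has 4 nonzero rows, so rank(B) = 4.
The rank gives the maximum number of linearly independent rows: 4.

4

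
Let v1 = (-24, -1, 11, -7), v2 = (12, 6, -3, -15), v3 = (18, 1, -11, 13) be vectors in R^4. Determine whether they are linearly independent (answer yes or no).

Form the matrix with these vectors as rows and row reduce.
R2 ← R2 + (1/2)·R1: [0, 11/2, 5/2, -37/2]
R3 ← R3 + (3/4)·R1: [0, 1/4, -11/4, 31/4]
R3 ← R3 − (1/22)·R2: [0, 0, -63/22, 189/22]
3 nonzero rows, so the 3 vectors span a space of dimension 3.
Since 3 = 3, the vectors are linearly independent.

yes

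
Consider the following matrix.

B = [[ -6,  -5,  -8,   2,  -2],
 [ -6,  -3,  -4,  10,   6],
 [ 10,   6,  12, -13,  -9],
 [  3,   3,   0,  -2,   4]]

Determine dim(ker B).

Row reduce to echelon form.
R2 ← R2 − R1: [0, 2, 4, 8, 8]
R3 ← R3 + (5/3)·R1: [0, -7/3, -4/3, -29/3, -37/3]
R4 ← R4 + (1/2)·R1: [0, 1/2, -4, -1, 3]
R3 ← R3 + (7/6)·R2: [0, 0, 10/3, -1/3, -3]
R4 ← R4 − (1/4)·R2: [0, 0, -5, -3, 1]
R4 ← R4 + (3/2)·R3: [0, 0, 0, -7/2, -7/2]
4 nonzero rows, so rank(B) = 4.
B has 5 columns; by rank–nullity, nullity = 5 − 4 = 1.

1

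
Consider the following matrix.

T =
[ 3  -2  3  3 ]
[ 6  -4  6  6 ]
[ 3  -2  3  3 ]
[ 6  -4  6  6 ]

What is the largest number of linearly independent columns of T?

1

Row reduce to echelon form.
R2 ← R2 − (2)·R1: [0, 0, 0, 0]
R3 ← R3 − R1: [0, 0, 0, 0]
R4 ← R4 − (2)·R1: [0, 0, 0, 0]
Echelon form has 1 nonzero row, so rank(T) = 1.
The rank gives the maximum number of linearly independent columns: 1.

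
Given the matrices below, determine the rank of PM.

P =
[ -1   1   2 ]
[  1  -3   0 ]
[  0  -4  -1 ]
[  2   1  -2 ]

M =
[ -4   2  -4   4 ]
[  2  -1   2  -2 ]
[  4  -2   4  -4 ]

First compute PM:
[[ 14,  -7,  14, -14],
 [-10,   5, -10,  10],
 [-12,   6, -12,  12],
 [-14,   7, -14,  14]]
Now row reduce the product.
R2 ← R2 + (5/7)·R1: [0, 0, 0, 0]
R3 ← R3 + (6/7)·R1: [0, 0, 0, 0]
R4 ← R4 + R1: [0, 0, 0, 0]
1 nonzero row, so rank(PM) = 1.

1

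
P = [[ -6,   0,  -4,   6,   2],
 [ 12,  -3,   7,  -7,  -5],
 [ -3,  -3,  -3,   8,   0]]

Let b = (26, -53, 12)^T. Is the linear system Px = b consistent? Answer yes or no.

Row reduce the augmented matrix [P | b].
R2 ← R2 + (2)·R1: [0, -3, -1, 5, -1, -1]
R3 ← R3 − (1/2)·R1: [0, -3, -1, 5, -1, -1]
R3 ← R3 − R2: [0, 0, 0, 0, 0, 0]
The echelon form has 2 nonzero rows, and every pivot lies in the first 5 columns, so rank(P) = rank([P|b]) = 2.
The system is consistent.

yes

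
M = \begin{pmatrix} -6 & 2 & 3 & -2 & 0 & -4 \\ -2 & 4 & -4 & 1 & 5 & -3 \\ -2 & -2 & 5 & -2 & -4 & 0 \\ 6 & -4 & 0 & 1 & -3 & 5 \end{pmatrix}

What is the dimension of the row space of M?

Row reduce to echelon form.
R2 ← R2 − (1/3)·R1: [0, 10/3, -5, 5/3, 5, -5/3]
R3 ← R3 − (1/3)·R1: [0, -8/3, 4, -4/3, -4, 4/3]
R4 ← R4 + R1: [0, -2, 3, -1, -3, 1]
R3 ← R3 + (4/5)·R2: [0, 0, 0, 0, 0, 0]
R4 ← R4 + (3/5)·R2: [0, 0, 0, 0, 0, 0]
Echelon form has 2 nonzero rows, so rank(M) = 2.
The row space has dimension equal to the rank: 2.

2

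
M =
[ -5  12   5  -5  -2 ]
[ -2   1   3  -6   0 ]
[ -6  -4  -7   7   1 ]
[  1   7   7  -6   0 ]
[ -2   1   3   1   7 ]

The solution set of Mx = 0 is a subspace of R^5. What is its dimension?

0

Row reduce to echelon form.
R2 ← R2 − (2/5)·R1: [0, -19/5, 1, -4, 4/5]
R3 ← R3 − (6/5)·R1: [0, -92/5, -13, 13, 17/5]
R4 ← R4 + (1/5)·R1: [0, 47/5, 8, -7, -2/5]
R5 ← R5 − (2/5)·R1: [0, -19/5, 1, 3, 39/5]
R3 ← R3 − (92/19)·R2: [0, 0, -339/19, 615/19, -9/19]
R4 ← R4 + (47/19)·R2: [0, 0, 199/19, -321/19, 30/19]
R5 ← R5 − R2: [0, 0, 0, 7, 7]
R4 ← R4 + (199/339)·R3: [0, 0, 0, 238/113, 147/113]
R5 ← R5 − (113/34)·R4: [0, 0, 0, 0, 91/34]
5 nonzero rows, so rank(M) = 5.
M has 5 columns; by rank–nullity, nullity = 5 − 5 = 0.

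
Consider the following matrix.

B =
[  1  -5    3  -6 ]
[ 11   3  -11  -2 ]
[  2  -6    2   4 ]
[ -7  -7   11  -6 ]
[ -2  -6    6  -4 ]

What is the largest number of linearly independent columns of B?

3

Row reduce to echelon form.
R2 ← R2 − (11)·R1: [0, 58, -44, 64]
R3 ← R3 − (2)·R1: [0, 4, -4, 16]
R4 ← R4 + (7)·R1: [0, -42, 32, -48]
R5 ← R5 + (2)·R1: [0, -16, 12, -16]
R3 ← R3 − (2/29)·R2: [0, 0, -28/29, 336/29]
R4 ← R4 + (21/29)·R2: [0, 0, 4/29, -48/29]
R5 ← R5 + (8/29)·R2: [0, 0, -4/29, 48/29]
R4 ← R4 + (1/7)·R3: [0, 0, 0, 0]
R5 ← R5 − (1/7)·R3: [0, 0, 0, 0]
Echelon form has 3 nonzero rows, so rank(B) = 3.
The rank gives the maximum number of linearly independent columns: 3.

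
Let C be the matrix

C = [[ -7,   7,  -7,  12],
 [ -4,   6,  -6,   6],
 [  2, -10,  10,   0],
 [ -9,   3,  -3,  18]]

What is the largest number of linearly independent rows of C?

2

Row reduce to echelon form.
R2 ← R2 − (4/7)·R1: [0, 2, -2, -6/7]
R3 ← R3 + (2/7)·R1: [0, -8, 8, 24/7]
R4 ← R4 − (9/7)·R1: [0, -6, 6, 18/7]
R3 ← R3 + (4)·R2: [0, 0, 0, 0]
R4 ← R4 + (3)·R2: [0, 0, 0, 0]
Echelon form has 2 nonzero rows, so rank(C) = 2.
The rank gives the maximum number of linearly independent rows: 2.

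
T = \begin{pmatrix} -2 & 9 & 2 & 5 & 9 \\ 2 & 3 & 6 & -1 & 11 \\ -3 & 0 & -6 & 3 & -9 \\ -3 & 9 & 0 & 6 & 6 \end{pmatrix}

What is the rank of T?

Row reduce to echelon form.
R2 ← R2 + R1: [0, 12, 8, 4, 20]
R3 ← R3 − (3/2)·R1: [0, -27/2, -9, -9/2, -45/2]
R4 ← R4 − (3/2)·R1: [0, -9/2, -3, -3/2, -15/2]
R3 ← R3 + (9/8)·R2: [0, 0, 0, 0, 0]
R4 ← R4 + (3/8)·R2: [0, 0, 0, 0, 0]
Echelon form has 2 nonzero rows, so rank(T) = 2.

2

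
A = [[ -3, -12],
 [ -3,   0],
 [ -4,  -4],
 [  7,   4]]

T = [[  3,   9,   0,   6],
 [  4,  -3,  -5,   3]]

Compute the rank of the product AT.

First compute AT:
[[-57,   9,  60, -54],
 [ -9, -27,   0, -18],
 [-28, -24,  20, -36],
 [ 37,  51, -20,  54]]
Now row reduce the product.
R2 ← R2 − (3/19)·R1: [0, -540/19, -180/19, -180/19]
R3 ← R3 − (28/57)·R1: [0, -540/19, -180/19, -180/19]
R4 ← R4 + (37/57)·R1: [0, 1080/19, 360/19, 360/19]
R3 ← R3 − R2: [0, 0, 0, 0]
R4 ← R4 + (2)·R2: [0, 0, 0, 0]
2 nonzero rows, so rank(AT) = 2.

2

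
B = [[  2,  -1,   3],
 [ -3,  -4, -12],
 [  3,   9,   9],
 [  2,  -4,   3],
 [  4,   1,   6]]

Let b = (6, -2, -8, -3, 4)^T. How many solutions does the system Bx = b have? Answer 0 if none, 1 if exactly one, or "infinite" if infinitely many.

0

Row reduce the augmented matrix [B | b].
R2 ← R2 + (3/2)·R1: [0, -11/2, -15/2, 7]
R3 ← R3 − (3/2)·R1: [0, 21/2, 9/2, -17]
R4 ← R4 − R1: [0, -3, 0, -9]
R5 ← R5 − (2)·R1: [0, 3, 0, -8]
R3 ← R3 + (21/11)·R2: [0, 0, -108/11, -40/11]
R4 ← R4 − (6/11)·R2: [0, 0, 45/11, -141/11]
R5 ← R5 + (6/11)·R2: [0, 0, -45/11, -46/11]
R4 ← R4 + (5/12)·R3: [0, 0, 0, -43/3]
R5 ← R5 − (5/12)·R3: [0, 0, 0, -8/3]
R5 ← R5 − (8/43)·R4: [0, 0, 0, 0]
The echelon form has 4 nonzero rows; the last pivot sits in the augmented column, so rank(B) = 3 but rank([B|b]) = 4.
Since the ranks differ, the system is inconsistent.
It has no solutions.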